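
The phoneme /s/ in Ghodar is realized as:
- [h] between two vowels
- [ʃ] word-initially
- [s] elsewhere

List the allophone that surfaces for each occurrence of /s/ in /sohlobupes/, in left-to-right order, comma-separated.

[ʃ], [s]

Occurrence 1 (position 1): word-initially → [ʃ].
Occurrence 2 (position 10): no conditioning environment matches → elsewhere allophone [s].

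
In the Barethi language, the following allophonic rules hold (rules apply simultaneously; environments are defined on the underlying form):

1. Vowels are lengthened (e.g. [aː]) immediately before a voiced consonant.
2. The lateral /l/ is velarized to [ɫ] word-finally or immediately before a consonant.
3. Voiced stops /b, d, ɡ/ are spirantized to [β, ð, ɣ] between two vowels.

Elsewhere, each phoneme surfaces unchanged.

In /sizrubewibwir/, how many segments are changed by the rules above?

Segments that undergo a rule: /i/ → [iː] (rule 1); /u/ → [uː] (rule 1); /b/ → [β] (rule 3); /e/ → [eː] (rule 1); /i/ → [iː] (rule 1); /i/ → [iː] (rule 1).
All other segments surface unchanged.

6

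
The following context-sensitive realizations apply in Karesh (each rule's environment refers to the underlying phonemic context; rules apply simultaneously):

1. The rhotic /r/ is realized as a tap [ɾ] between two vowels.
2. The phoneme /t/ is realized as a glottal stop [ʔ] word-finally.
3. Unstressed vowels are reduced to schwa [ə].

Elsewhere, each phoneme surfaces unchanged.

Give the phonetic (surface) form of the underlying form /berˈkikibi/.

[bərˈkikəbə]

/e/ meets the environment for rule 3 (in an unstressed syllable) → [ə].
/r/ — between /e/ and /k/; rule 1 does not apply here → [r].
/i/ — between /k/ and /k/; rule 3 does not apply here → [i].
/i/ — between /k/ and /b/, in an unstressed syllable — surfaces as [ə] (rule 3).
/i/ (word-final) occurs in an unstressed syllable → [ə] by rule 3.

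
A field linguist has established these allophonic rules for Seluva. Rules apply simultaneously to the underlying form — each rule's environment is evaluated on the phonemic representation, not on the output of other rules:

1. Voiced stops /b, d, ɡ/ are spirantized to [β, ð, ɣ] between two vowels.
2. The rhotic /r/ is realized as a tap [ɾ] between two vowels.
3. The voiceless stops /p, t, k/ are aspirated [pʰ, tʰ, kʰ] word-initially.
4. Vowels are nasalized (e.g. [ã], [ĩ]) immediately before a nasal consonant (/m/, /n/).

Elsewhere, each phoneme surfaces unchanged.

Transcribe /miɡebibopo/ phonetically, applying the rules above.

/m/ — not in any rule's target class → [m].
/i/ (between /m/ and /ɡ/) fails the environment for rule 4, so it stays [i].
/ɡ/ meets the environment for rule 1 (between two vowels) → [ɣ].
/e/ (between /ɡ/ and /b/) fails the environment for rule 4, so it stays [e].
/b/ meets the environment for rule 1 (between two vowels) → [β].
/i/ (between /b/ and /b/): rule 4 targets it, but not before a nasal consonant → unchanged [i].
/b/ — between /i/ and /o/, between two vowels — surfaces as [β] (rule 1).
/o/ — between /b/ and /p/; rule 4 does not apply here → [o].
/p/ (between /o/ and /o/) fails the environment for rule 3, so it stays [p].
/o/ — word-final; rule 4 does not apply here → [o].

[miɣeβiβopo]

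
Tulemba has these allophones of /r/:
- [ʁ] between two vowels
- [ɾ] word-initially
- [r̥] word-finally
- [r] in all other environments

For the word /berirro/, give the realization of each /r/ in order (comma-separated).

[ʁ], [r], [r]

Occurrence 1 (position 3): between two vowels → [ʁ].
Occurrence 2 (position 5): no conditioning environment matches → elsewhere allophone [r].
Occurrence 3 (position 6): no conditioning environment matches → elsewhere allophone [r].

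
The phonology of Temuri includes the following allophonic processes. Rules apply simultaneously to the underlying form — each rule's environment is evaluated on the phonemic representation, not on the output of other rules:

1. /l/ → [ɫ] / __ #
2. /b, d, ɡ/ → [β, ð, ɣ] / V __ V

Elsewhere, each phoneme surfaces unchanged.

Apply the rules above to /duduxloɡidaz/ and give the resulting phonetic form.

[duðuxloɣiðaz]

/d/ (word-initial) is in the target of rule 2 but the environment (between two vowels) is not met → [d].
/u/ (between /d/ and /d/): no rule targets it → [u].
/d/ — between /u/ and /u/, between two vowels — surfaces as [ð] (rule 2).
/u/ — not in any rule's target class → [u].
/x/ — not in any rule's target class → [x].
/l/ (between /x/ and /o/) is in the target of rule 1 but the environment (word-finally) is not met → [l].
/o/ (between /l/ and /ɡ/) is unaffected → [o].
/ɡ/ meets the environment for rule 2 (between two vowels) → [ɣ].
/i/ — not in any rule's target class → [i].
Rule 2 applies to /d/ (between /i/ and /a/: between two vowels) → [ð].
/a/ — not in any rule's target class → [a].
/z/ (word-final): no rule targets it → [z].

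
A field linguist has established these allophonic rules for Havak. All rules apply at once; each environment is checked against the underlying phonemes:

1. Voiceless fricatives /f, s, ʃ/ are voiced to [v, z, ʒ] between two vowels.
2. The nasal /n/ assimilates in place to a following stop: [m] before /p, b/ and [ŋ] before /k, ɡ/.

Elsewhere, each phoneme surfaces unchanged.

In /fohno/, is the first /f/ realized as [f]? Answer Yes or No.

/f/ (word-initial): rule 1 targets it, but not between two vowels → unchanged [f].
The actual realization is [f], which matches [f].

Yes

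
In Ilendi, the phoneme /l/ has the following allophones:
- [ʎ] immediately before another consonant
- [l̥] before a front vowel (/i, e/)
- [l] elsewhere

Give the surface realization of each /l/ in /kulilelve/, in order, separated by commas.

[l̥], [l̥], [ʎ]

Occurrence 1 (position 3): before a front vowel (/i, e/) → [l̥].
Occurrence 2 (position 5): before a front vowel (/i, e/) → [l̥].
Occurrence 3 (position 7): immediately before another consonant → [ʎ].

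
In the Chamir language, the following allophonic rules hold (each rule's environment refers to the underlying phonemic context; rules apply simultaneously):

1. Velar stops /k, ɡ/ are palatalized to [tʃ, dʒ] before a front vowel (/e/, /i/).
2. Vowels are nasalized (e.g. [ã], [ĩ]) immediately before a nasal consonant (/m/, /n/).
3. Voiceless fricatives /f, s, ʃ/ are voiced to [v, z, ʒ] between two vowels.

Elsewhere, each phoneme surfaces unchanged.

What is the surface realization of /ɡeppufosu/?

[dʒeppuvozu]

Rule 1 applies to /ɡ/ (word-initial: before a front vowel) → [dʒ].
/e/ (between /ɡ/ and /p/): rule 2 targets it, but not before a nasal consonant → unchanged [e].
/p/ (between /e/ and /p/): no rule targets it → [p].
/p/ stays [p].
/u/ (between /p/ and /f/) fails the environment for rule 2, so it stays [u].
Rule 3 applies to /f/ (between /u/ and /o/: between two vowels) → [v].
/o/ (between /f/ and /s/): rule 2 targets it, but not before a nasal consonant → unchanged [o].
/s/ (between /o/ and /u/) occurs between two vowels → [z] by rule 3.
/u/ (word-final): rule 2 targets it, but not before a nasal consonant → unchanged [u].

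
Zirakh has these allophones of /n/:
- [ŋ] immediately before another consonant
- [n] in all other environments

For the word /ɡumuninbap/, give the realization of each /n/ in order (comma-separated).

[n], [ŋ]

Occurrence 1 (position 5): no conditioning environment matches → elsewhere allophone [n].
Occurrence 2 (position 7): immediately before another consonant → [ŋ].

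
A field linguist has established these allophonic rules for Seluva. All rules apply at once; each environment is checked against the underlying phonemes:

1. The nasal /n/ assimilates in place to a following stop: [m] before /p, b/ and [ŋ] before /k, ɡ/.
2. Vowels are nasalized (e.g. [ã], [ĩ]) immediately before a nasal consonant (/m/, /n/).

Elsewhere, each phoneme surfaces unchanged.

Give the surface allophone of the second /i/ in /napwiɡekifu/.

/i/ (between /k/ and /f/) fails the environment for rule 2, so it stays [i].

[i]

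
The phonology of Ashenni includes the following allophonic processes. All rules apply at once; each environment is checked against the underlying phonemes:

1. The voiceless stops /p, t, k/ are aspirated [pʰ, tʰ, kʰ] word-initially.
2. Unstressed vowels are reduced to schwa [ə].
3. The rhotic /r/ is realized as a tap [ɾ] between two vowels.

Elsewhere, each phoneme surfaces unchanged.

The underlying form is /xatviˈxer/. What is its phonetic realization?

[xətvəˈxer]

/x/ (word-initial): no rule targets it → [x].
Rule 2 applies to /a/ (between /x/ and /t/: in an unstressed syllable) → [ə].
/t/ (between /a/ and /v/) is in the target of rule 1 but the environment (word-initially) is not met → [t].
/v/ stays [v].
/i/ (between /v/ and /x/) occurs in an unstressed syllable → [ə] by rule 2.
/x/ (between /i/ and /e/) is unaffected → [x].
/e/ (between /x/ and /r/): rule 2 targets it, but not in an unstressed syllable → unchanged [e].
/r/ (word-final) is in the target of rule 3 but the environment (between two vowels) is not met → [r].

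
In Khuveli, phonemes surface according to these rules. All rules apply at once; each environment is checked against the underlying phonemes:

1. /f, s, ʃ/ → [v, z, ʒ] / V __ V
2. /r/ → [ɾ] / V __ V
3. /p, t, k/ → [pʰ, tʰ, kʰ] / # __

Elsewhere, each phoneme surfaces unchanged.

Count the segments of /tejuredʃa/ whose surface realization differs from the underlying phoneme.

2

Segments that undergo a rule: /t/ → [tʰ] (rule 3); /r/ → [ɾ] (rule 2).
All other segments surface unchanged.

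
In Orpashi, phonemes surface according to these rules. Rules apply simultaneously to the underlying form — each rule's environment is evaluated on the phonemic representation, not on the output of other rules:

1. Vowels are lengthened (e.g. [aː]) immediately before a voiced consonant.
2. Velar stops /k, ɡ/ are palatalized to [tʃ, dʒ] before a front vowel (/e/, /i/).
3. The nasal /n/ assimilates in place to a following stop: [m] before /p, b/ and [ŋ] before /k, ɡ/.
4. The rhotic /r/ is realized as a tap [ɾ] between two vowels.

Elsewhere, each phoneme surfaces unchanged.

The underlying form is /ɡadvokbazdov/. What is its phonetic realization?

/ɡ/ (word-initial): rule 2 targets it, but not before a front vowel → unchanged [ɡ].
/a/ — between /ɡ/ and /d/, before a voiced consonant — surfaces as [aː] (rule 1).
/d/ (between /a/ and /v/) is unaffected → [d].
/v/ (between /d/ and /o/) is unaffected → [v].
/o/ (between /v/ and /k/) is in the target of rule 1 but the environment (before a voiced consonant) is not met → [o].
/k/ — between /o/ and /b/; rule 2 does not apply here → [k].
/b/ stays [b].
/a/ (between /b/ and /z/) occurs before a voiced consonant → [aː] by rule 1.
/z/ — not in any rule's target class → [z].
/d/ (between /z/ and /o/) is unaffected → [d].
/o/ (between /d/ and /v/) occurs before a voiced consonant → [oː] by rule 1.
/v/ (word-final): no rule targets it → [v].

[ɡaːdvokbaːzdoːv]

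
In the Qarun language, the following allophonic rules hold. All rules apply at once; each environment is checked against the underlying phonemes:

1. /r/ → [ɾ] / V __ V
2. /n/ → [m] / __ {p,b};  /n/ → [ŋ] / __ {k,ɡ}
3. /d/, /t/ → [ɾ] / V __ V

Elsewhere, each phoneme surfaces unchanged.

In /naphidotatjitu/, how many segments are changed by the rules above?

3

Segments that undergo a rule: /d/ → [ɾ] (rule 3); /t/ → [ɾ] (rule 3); /t/ → [ɾ] (rule 3).
All other segments surface unchanged.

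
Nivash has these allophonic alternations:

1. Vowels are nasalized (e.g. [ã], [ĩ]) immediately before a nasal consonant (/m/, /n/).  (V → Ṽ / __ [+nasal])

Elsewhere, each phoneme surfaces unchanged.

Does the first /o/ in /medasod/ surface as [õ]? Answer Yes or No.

No

/o/ (between /s/ and /d/) is in the target of rule 1 but the environment (before a nasal consonant) is not met → [o].
The actual realization is [o], not [õ].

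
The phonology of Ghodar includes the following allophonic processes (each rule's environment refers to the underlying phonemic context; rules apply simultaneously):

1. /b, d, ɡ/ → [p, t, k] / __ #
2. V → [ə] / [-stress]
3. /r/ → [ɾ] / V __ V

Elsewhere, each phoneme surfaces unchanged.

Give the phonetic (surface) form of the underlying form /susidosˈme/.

[səsədəsˈme]

/s/ (word-initial) is unaffected → [s].
/u/ meets the environment for rule 2 (in an unstressed syllable) → [ə].
/s/ (between /u/ and /i/) is unaffected → [s].
/i/ (between /s/ and /d/): in an unstressed syllable, so rule 2 applies → [ə].
/d/ (between /i/ and /o/) fails the environment for rule 1, so it stays [d].
/o/ meets the environment for rule 2 (in an unstressed syllable) → [ə].
/s/ — not in any rule's target class → [s].
/m/ (between /s/ and /e/): no rule targets it → [m].
/e/ — word-final; rule 2 does not apply here → [e].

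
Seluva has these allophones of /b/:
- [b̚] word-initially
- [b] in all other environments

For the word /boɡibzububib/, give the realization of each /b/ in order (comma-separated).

[b̚], [b], [b], [b], [b]

Occurrence 1 (position 1): word-initially → [b̚].
Occurrence 2 (position 5): no conditioning environment matches → elsewhere allophone [b].
Occurrence 3 (position 8): no conditioning environment matches → elsewhere allophone [b].
Occurrence 4 (position 10): no conditioning environment matches → elsewhere allophone [b].
Occurrence 5 (position 12): no conditioning environment matches → elsewhere allophone [b].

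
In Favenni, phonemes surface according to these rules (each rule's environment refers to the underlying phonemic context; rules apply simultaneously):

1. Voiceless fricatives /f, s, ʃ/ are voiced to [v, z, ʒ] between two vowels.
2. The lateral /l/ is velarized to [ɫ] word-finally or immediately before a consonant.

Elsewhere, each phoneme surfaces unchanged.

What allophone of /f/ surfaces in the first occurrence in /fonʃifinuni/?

/f/ — word-initial; rule 1 does not apply here → [f].

[f]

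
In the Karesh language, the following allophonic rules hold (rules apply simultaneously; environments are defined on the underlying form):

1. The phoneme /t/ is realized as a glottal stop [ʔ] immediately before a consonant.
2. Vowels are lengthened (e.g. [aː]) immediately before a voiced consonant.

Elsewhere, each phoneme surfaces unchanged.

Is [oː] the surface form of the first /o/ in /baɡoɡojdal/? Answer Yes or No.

Yes

Rule 2 applies to /o/ (between /ɡ/ and /ɡ/: before a voiced consonant) → [oː].
The actual realization is [oː], which matches [oː].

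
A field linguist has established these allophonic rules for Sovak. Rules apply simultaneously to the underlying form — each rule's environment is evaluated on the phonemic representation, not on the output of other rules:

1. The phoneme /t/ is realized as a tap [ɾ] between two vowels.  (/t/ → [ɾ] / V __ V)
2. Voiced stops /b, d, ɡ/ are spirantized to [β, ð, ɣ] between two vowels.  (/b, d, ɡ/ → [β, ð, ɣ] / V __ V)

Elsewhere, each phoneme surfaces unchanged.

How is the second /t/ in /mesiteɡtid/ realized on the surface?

/t/ (between /ɡ/ and /i/) is in the target of rule 1 but the environment (between two vowels) is not met → [t].

[t]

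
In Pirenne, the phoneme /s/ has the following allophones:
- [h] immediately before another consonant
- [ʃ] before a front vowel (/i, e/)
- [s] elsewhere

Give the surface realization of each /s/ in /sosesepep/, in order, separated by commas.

Occurrence 1 (position 1): no conditioning environment matches → elsewhere allophone [s].
Occurrence 2 (position 3): before a front vowel (/i, e/) → [ʃ].
Occurrence 3 (position 5): before a front vowel (/i, e/) → [ʃ].

[s], [ʃ], [ʃ]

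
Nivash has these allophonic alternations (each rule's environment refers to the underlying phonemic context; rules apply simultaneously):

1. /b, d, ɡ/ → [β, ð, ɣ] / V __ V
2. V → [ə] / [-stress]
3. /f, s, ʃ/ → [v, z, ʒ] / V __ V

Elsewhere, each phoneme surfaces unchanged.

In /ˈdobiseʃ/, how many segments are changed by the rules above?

4

Segments that undergo a rule: /b/ → [β] (rule 1); /i/ → [ə] (rule 2); /s/ → [z] (rule 3); /e/ → [ə] (rule 2).
All other segments surface unchanged.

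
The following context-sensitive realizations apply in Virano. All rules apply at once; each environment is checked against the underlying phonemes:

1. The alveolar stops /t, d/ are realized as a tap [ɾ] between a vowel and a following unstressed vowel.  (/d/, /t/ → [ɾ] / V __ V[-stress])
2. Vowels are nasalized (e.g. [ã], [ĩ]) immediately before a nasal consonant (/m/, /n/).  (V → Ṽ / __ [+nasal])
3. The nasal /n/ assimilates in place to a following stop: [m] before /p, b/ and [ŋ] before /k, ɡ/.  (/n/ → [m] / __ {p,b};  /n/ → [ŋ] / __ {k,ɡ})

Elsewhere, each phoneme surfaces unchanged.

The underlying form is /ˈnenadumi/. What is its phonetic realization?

[ˈnẽnaɾũmi]

/n/ — word-initial; rule 3 does not apply here → [n].
/e/ — between /n/ and /n/, before a nasal consonant — surfaces as [ẽ] (rule 2).
/n/ (between /e/ and /a/) is in the target of rule 3 but the environment (before a labial or velar stop) is not met → [n].
/a/ (between /n/ and /d/): rule 2 targets it, but not before a nasal consonant → unchanged [a].
/d/ meets the environment for rule 1 (between a vowel and a following unstressed vowel) → [ɾ].
/u/ (between /d/ and /m/) occurs before a nasal consonant → [ũ] by rule 2.
/m/ (between /u/ and /i/): no rule targets it → [m].
/i/ (word-final) is in the target of rule 2 but the environment (before a nasal consonant) is not met → [i].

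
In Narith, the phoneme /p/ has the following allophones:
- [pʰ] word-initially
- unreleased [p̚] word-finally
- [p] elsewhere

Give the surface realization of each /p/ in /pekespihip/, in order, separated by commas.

[pʰ], [p], [p̚]

Occurrence 1 (position 1): word-initially → [pʰ].
Occurrence 2 (position 6): no conditioning environment matches → elsewhere allophone [p].
Occurrence 3 (position 10): word-finally → [p̚].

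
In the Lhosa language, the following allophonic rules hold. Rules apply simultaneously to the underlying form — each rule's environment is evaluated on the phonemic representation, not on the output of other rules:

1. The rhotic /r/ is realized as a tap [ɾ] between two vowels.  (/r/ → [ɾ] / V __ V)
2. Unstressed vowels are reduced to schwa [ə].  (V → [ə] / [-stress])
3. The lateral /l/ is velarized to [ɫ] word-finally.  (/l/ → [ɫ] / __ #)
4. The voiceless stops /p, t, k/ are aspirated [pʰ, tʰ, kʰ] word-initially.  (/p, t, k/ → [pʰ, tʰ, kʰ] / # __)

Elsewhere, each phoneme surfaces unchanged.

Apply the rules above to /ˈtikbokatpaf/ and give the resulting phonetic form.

/t/ — word-initial, word-initially — surfaces as [tʰ] (rule 4).
/i/ (between /t/ and /k/) is in the target of rule 2 but the environment (in an unstressed syllable) is not met → [i].
/k/ (between /i/ and /b/) fails the environment for rule 4, so it stays [k].
/o/ meets the environment for rule 2 (in an unstressed syllable) → [ə].
/k/ (between /o/ and /a/) fails the environment for rule 4, so it stays [k].
/a/ (between /k/ and /t/) occurs in an unstressed syllable → [ə] by rule 2.
/t/ (between /a/ and /p/) is in the target of rule 4 but the environment (word-initially) is not met → [t].
/p/ (between /t/ and /a/): rule 4 targets it, but not word-initially → unchanged [p].
/a/ (between /p/ and /f/): in an unstressed syllable, so rule 2 applies → [ə].

[ˈtʰikbəkətpəf]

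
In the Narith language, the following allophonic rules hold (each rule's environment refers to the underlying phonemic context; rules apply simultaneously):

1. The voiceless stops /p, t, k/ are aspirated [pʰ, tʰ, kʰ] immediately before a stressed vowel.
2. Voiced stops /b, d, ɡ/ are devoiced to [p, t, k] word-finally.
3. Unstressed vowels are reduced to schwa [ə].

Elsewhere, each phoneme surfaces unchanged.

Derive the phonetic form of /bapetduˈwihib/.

[bəpətdəˈwihəp]

/b/ — word-initial; rule 2 does not apply here → [b].
/a/ (between /b/ and /p/) occurs in an unstressed syllable → [ə] by rule 3.
/p/ (between /a/ and /e/): rule 1 targets it, but not immediately before a stressed vowel → unchanged [p].
/e/ (between /p/ and /t/): in an unstressed syllable, so rule 3 applies → [ə].
/t/ — between /e/ and /d/; rule 1 does not apply here → [t].
/d/ (between /t/ and /u/) fails the environment for rule 2, so it stays [d].
/u/ — between /d/ and /w/, in an unstressed syllable — surfaces as [ə] (rule 3).
/i/ — between /w/ and /h/; rule 3 does not apply here → [i].
/i/ (between /h/ and /b/) occurs in an unstressed syllable → [ə] by rule 3.
/b/ meets the environment for rule 2 (word-finally) → [p].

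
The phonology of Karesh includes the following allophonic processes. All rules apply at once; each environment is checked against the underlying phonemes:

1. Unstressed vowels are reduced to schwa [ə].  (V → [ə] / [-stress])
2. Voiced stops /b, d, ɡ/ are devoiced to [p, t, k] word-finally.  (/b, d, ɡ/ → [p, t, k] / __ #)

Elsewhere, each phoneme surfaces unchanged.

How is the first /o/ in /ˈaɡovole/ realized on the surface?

[ə]

/o/ (between /ɡ/ and /v/) occurs in an unstressed syllable → [ə] by rule 1.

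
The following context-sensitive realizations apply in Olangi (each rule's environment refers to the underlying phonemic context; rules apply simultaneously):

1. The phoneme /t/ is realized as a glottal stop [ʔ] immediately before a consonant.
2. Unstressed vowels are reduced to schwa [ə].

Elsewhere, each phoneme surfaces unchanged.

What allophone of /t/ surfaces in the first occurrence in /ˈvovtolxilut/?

[t]

/t/ (between /v/ and /o/) is in the target of rule 1 but the environment (immediately before a consonant) is not met → [t].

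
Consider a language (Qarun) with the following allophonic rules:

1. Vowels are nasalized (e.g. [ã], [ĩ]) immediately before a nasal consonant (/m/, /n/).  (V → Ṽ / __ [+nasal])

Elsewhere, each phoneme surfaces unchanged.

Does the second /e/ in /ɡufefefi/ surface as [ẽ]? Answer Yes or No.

/e/ — between /f/ and /f/; rule 1 does not apply here → [e].
The actual realization is [e], not [ẽ].

No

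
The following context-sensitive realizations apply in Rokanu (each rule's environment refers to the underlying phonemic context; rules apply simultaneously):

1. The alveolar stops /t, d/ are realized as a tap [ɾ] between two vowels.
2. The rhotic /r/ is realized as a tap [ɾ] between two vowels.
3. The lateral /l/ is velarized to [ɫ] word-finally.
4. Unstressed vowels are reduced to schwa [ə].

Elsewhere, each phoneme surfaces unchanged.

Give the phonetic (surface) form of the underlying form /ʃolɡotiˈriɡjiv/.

[ʃəlɡəɾəˈɾiɡjəv]

/ʃ/ — not in any rule's target class → [ʃ].
/o/ (between /ʃ/ and /l/) occurs in an unstressed syllable → [ə] by rule 4.
/l/ (between /o/ and /ɡ/): rule 3 targets it, but not word-finally → unchanged [l].
/ɡ/ (between /l/ and /o/) is unaffected → [ɡ].
Rule 4 applies to /o/ (between /ɡ/ and /t/: in an unstressed syllable) → [ə].
/t/ — between /o/ and /i/, between two vowels — surfaces as [ɾ] (rule 1).
/i/ — between /t/ and /r/, in an unstressed syllable — surfaces as [ə] (rule 4).
/r/ (between /i/ and /i/): between two vowels, so rule 2 applies → [ɾ].
/i/ (between /r/ and /ɡ/): rule 4 targets it, but not in an unstressed syllable → unchanged [i].
/ɡ/ — not in any rule's target class → [ɡ].
/j/ (between /ɡ/ and /i/): no rule targets it → [j].
/i/ (between /j/ and /v/): in an unstressed syllable, so rule 4 applies → [ə].
/v/ — not in any rule's target class → [v].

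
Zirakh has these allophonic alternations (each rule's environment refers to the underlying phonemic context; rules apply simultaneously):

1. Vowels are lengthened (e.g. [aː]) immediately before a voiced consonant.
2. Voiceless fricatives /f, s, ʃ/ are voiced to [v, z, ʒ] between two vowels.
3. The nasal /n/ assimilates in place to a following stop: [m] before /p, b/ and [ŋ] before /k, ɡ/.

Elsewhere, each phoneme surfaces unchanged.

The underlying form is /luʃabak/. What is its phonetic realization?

[luʒaːbak]

/u/ (between /l/ and /ʃ/): rule 1 targets it, but not before a voiced consonant → unchanged [u].
/ʃ/ (between /u/ and /a/): between two vowels, so rule 2 applies → [ʒ].
Rule 1 applies to /a/ (between /ʃ/ and /b/: before a voiced consonant) → [aː].
/a/ — between /b/ and /k/; rule 1 does not apply here → [a].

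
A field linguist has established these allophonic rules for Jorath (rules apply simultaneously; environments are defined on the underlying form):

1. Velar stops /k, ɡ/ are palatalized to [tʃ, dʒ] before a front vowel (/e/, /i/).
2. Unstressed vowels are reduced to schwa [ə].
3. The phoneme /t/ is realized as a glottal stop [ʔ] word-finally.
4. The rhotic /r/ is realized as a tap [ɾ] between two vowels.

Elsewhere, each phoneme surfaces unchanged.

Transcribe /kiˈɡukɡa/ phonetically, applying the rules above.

[tʃəˈɡukɡə]

/k/ (word-initial) occurs before a front vowel → [tʃ] by rule 1.
Rule 2 applies to /i/ (between /k/ and /ɡ/: in an unstressed syllable) → [ə].
/ɡ/ (between /i/ and /u/) is in the target of rule 1 but the environment (before a front vowel) is not met → [ɡ].
/u/ — between /ɡ/ and /k/; rule 2 does not apply here → [u].
/k/ (between /u/ and /ɡ/): rule 1 targets it, but not before a front vowel → unchanged [k].
/ɡ/ (between /k/ and /a/): rule 1 targets it, but not before a front vowel → unchanged [ɡ].
/a/ (word-final) occurs in an unstressed syllable → [ə] by rule 2.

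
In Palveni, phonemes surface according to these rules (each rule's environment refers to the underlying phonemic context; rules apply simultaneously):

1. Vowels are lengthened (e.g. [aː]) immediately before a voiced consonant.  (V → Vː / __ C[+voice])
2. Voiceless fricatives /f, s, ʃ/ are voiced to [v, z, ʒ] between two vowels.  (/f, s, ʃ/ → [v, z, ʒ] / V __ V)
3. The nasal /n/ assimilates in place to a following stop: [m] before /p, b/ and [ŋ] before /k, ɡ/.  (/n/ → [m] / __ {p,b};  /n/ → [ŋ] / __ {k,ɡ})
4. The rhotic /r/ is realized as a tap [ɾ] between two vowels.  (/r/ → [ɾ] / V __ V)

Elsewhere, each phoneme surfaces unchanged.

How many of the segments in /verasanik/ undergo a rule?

Segments that undergo a rule: /e/ → [eː] (rule 1); /r/ → [ɾ] (rule 4); /s/ → [z] (rule 2); /a/ → [aː] (rule 1).
All other segments surface unchanged.

4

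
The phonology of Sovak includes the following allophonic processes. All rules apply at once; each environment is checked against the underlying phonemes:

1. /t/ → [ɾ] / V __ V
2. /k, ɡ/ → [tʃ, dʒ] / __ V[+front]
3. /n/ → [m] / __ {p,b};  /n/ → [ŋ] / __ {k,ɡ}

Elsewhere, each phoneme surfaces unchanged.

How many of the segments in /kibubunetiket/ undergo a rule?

3

Segments that undergo a rule: /k/ → [tʃ] (rule 2); /t/ → [ɾ] (rule 1); /k/ → [tʃ] (rule 2).
All other segments surface unchanged.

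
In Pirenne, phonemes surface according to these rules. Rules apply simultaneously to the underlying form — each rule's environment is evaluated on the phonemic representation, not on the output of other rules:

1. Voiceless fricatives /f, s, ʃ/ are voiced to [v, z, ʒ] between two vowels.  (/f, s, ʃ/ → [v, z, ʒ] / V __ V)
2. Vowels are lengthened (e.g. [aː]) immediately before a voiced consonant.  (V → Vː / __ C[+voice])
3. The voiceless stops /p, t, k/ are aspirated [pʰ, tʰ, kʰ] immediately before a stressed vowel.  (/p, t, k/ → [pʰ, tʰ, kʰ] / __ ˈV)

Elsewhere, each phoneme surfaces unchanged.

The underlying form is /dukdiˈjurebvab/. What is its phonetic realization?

[dukdiːˈjuːreːbvaːb]

/d/ — not in any rule's target class → [d].
/u/ (between /d/ and /k/): rule 2 targets it, but not before a voiced consonant → unchanged [u].
/k/ (between /u/ and /d/) fails the environment for rule 3, so it stays [k].
/d/ (between /k/ and /i/): no rule targets it → [d].
/i/ — between /d/ and /j/, before a voiced consonant — surfaces as [iː] (rule 2).
/j/ (between /i/ and /u/) is unaffected → [j].
Rule 2 applies to /u/ (between /j/ and /r/: before a voiced consonant) → [uː].
/r/ (between /u/ and /e/) is unaffected → [r].
/e/ meets the environment for rule 2 (before a voiced consonant) → [eː].
/b/ (between /e/ and /v/): no rule targets it → [b].
/v/ (between /b/ and /a/) is unaffected → [v].
/a/ (between /v/ and /b/) occurs before a voiced consonant → [aː] by rule 2.
/b/ — not in any rule's target class → [b].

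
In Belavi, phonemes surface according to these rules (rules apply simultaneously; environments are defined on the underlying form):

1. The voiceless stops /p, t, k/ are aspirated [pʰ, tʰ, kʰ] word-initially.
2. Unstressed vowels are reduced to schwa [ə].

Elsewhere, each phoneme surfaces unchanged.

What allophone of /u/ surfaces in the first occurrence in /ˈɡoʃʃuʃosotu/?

/u/ — between /ʃ/ and /ʃ/, in an unstressed syllable — surfaces as [ə] (rule 2).

[ə]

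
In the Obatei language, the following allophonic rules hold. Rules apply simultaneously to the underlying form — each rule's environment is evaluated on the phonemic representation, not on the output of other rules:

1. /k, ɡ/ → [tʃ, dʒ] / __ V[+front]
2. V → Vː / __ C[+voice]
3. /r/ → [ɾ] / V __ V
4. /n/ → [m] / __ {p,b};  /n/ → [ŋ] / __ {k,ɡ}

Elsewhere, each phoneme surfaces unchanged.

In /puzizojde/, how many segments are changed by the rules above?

Segments that undergo a rule: /u/ → [uː] (rule 2); /i/ → [iː] (rule 2); /o/ → [oː] (rule 2).
All other segments surface unchanged.

3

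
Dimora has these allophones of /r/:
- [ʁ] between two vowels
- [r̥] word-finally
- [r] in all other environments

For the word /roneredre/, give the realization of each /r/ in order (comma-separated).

[r], [ʁ], [r]

Occurrence 1 (position 1): no conditioning environment matches → elsewhere allophone [r].
Occurrence 2 (position 5): between two vowels → [ʁ].
Occurrence 3 (position 8): no conditioning environment matches → elsewhere allophone [r].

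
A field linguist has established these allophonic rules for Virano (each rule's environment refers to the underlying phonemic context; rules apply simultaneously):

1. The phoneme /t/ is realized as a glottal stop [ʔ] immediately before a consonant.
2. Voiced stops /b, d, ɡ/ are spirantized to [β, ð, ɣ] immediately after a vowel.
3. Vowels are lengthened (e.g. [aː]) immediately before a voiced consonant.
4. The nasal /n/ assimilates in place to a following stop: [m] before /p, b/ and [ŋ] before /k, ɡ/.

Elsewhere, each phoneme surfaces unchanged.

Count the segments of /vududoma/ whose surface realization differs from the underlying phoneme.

Segments that undergo a rule: /u/ → [uː] (rule 3); /d/ → [ð] (rule 2); /u/ → [uː] (rule 3); /d/ → [ð] (rule 2); /o/ → [oː] (rule 3).
All other segments surface unchanged.

5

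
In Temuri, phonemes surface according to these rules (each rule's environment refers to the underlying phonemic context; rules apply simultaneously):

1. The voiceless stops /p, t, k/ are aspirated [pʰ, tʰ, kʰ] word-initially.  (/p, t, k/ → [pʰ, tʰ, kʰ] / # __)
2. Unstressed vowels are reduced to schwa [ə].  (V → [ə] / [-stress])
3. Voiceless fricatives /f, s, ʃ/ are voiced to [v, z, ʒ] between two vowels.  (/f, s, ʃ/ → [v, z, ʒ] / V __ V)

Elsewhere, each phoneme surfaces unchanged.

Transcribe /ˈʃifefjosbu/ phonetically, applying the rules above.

/ʃ/ (word-initial): rule 3 targets it, but not between two vowels → unchanged [ʃ].
/i/ — between /ʃ/ and /f/; rule 2 does not apply here → [i].
/f/ (between /i/ and /e/) occurs between two vowels → [v] by rule 3.
/e/ (between /f/ and /f/): in an unstressed syllable, so rule 2 applies → [ə].
/f/ — between /e/ and /j/; rule 3 does not apply here → [f].
/j/ (between /f/ and /o/): no rule targets it → [j].
/o/ (between /j/ and /s/): in an unstressed syllable, so rule 2 applies → [ə].
/s/ (between /o/ and /b/) is in the target of rule 3 but the environment (between two vowels) is not met → [s].
/b/ (between /s/ and /u/): no rule targets it → [b].
/u/ (word-final): in an unstressed syllable, so rule 2 applies → [ə].

[ˈʃivəfjəsbə]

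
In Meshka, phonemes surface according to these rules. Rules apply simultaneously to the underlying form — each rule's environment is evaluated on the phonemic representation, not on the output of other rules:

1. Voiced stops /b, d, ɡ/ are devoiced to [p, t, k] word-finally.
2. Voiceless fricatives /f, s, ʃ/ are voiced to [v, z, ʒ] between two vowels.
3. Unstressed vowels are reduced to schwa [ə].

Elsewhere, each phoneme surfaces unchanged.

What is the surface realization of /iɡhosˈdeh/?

/i/ — word-initial, in an unstressed syllable — surfaces as [ə] (rule 3).
/ɡ/ — between /i/ and /h/; rule 1 does not apply here → [ɡ].
/h/ stays [h].
/o/ (between /h/ and /s/): in an unstressed syllable, so rule 3 applies → [ə].
/s/ (between /o/ and /d/) is in the target of rule 2 but the environment (between two vowels) is not met → [s].
/d/ (between /s/ and /e/): rule 1 targets it, but not word-finally → unchanged [d].
/e/ (between /d/ and /h/): rule 3 targets it, but not in an unstressed syllable → unchanged [e].
/h/ stays [h].

[əɡhəsˈdeh]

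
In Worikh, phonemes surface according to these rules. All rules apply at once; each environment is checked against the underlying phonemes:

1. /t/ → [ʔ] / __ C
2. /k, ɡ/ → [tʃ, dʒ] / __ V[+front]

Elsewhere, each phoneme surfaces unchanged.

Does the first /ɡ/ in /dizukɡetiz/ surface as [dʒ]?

Yes

/ɡ/ (between /k/ and /e/) occurs before a front vowel → [dʒ] by rule 2.
The actual realization is [dʒ], which matches [dʒ].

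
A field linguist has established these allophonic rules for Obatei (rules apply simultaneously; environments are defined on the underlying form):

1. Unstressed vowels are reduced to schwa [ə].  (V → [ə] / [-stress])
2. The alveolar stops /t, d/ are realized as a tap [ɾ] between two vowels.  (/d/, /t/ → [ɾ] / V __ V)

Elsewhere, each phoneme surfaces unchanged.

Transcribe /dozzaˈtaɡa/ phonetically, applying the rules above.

/d/ (word-initial) fails the environment for rule 2, so it stays [d].
Rule 1 applies to /o/ (between /d/ and /z/: in an unstressed syllable) → [ə].
/z/ stays [z].
/z/ stays [z].
/a/ meets the environment for rule 1 (in an unstressed syllable) → [ə].
Rule 2 applies to /t/ (between /a/ and /a/: between two vowels) → [ɾ].
/a/ (between /t/ and /ɡ/) is in the target of rule 1 but the environment (in an unstressed syllable) is not met → [a].
/ɡ/ (between /a/ and /a/) is unaffected → [ɡ].
/a/ (word-final): in an unstressed syllable, so rule 1 applies → [ə].

[dəzzəˈɾaɡə]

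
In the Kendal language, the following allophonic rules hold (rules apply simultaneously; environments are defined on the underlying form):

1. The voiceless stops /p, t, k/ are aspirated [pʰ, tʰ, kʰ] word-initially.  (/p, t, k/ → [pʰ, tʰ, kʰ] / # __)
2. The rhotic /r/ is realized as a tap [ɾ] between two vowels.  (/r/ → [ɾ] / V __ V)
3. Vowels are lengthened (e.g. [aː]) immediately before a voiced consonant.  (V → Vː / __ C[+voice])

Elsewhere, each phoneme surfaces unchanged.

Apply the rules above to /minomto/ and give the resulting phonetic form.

[miːnoːmto]

/m/ stays [m].
/i/ (between /m/ and /n/): before a voiced consonant, so rule 3 applies → [iː].
/n/ (between /i/ and /o/): no rule targets it → [n].
/o/ meets the environment for rule 3 (before a voiced consonant) → [oː].
/m/ (between /o/ and /t/) is unaffected → [m].
/t/ (between /m/ and /o/) is in the target of rule 1 but the environment (word-initially) is not met → [t].
/o/ — word-final; rule 3 does not apply here → [o].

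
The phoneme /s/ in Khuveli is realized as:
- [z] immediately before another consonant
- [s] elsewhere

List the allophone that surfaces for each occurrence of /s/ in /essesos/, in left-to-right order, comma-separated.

Occurrence 1 (position 2): immediately before another consonant → [z].
Occurrence 2 (position 3): no conditioning environment matches → elsewhere allophone [s].
Occurrence 3 (position 5): no conditioning environment matches → elsewhere allophone [s].
Occurrence 4 (position 7): no conditioning environment matches → elsewhere allophone [s].

[z], [s], [s], [s]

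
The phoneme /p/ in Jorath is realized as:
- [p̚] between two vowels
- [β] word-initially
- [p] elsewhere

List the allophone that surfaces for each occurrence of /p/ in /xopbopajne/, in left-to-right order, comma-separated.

[p], [p̚]

Occurrence 1 (position 3): no conditioning environment matches → elsewhere allophone [p].
Occurrence 2 (position 6): between two vowels → [p̚].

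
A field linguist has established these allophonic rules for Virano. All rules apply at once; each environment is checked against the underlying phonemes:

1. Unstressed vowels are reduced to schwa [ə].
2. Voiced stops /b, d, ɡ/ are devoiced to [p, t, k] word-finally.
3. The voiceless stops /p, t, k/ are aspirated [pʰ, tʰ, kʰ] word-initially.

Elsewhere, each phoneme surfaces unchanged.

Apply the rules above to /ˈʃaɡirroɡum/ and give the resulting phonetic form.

/a/ (between /ʃ/ and /ɡ/) fails the environment for rule 1, so it stays [a].
/ɡ/ (between /a/ and /i/): rule 2 targets it, but not word-finally → unchanged [ɡ].
/i/ meets the environment for rule 1 (in an unstressed syllable) → [ə].
Rule 1 applies to /o/ (between /r/ and /ɡ/: in an unstressed syllable) → [ə].
/ɡ/ — between /o/ and /u/; rule 2 does not apply here → [ɡ].
/u/ meets the environment for rule 1 (in an unstressed syllable) → [ə].

[ˈʃaɡərrəɡəm]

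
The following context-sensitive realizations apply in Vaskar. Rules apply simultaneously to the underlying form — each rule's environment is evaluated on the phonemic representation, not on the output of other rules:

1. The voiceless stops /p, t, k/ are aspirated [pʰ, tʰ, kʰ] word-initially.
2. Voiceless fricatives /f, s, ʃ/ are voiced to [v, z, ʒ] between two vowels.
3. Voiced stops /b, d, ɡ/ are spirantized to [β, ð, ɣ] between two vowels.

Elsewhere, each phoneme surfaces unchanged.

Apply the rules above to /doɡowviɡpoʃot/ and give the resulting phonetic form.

/d/ — word-initial; rule 3 does not apply here → [d].
/o/ (between /d/ and /ɡ/): no rule targets it → [o].
Rule 3 applies to /ɡ/ (between /o/ and /o/: between two vowels) → [ɣ].
/o/ stays [o].
/w/ (between /o/ and /v/): no rule targets it → [w].
/v/ (between /w/ and /i/): no rule targets it → [v].
/i/ (between /v/ and /ɡ/) is unaffected → [i].
/ɡ/ (between /i/ and /p/) is in the target of rule 3 but the environment (between two vowels) is not met → [ɡ].
/p/ (between /ɡ/ and /o/): rule 1 targets it, but not word-initially → unchanged [p].
/o/ — not in any rule's target class → [o].
/ʃ/ — between /o/ and /o/, between two vowels — surfaces as [ʒ] (rule 2).
/o/ (between /ʃ/ and /t/): no rule targets it → [o].
/t/ (word-final) is in the target of rule 1 but the environment (word-initially) is not met → [t].

[doɣowviɡpoʒot]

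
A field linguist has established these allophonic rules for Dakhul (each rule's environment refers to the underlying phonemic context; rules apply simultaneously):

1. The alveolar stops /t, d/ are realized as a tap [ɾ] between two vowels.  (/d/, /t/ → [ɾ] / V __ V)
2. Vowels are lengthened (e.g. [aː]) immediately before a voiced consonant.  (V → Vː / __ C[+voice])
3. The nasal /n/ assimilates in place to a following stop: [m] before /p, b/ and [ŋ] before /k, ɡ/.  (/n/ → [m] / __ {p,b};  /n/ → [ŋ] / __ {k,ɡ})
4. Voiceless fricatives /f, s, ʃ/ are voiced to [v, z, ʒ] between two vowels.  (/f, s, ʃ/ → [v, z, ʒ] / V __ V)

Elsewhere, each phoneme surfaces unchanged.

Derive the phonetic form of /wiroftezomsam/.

/w/ (word-initial): no rule targets it → [w].
/i/ — between /w/ and /r/, before a voiced consonant — surfaces as [iː] (rule 2).
/r/ (between /i/ and /o/) is unaffected → [r].
/o/ (between /r/ and /f/) fails the environment for rule 2, so it stays [o].
/f/ (between /o/ and /t/) fails the environment for rule 4, so it stays [f].
/t/ (between /f/ and /e/): rule 1 targets it, but not between two vowels → unchanged [t].
/e/ — between /t/ and /z/, before a voiced consonant — surfaces as [eː] (rule 2).
/z/ stays [z].
/o/ — between /z/ and /m/, before a voiced consonant — surfaces as [oː] (rule 2).
/m/ (between /o/ and /s/): no rule targets it → [m].
/s/ (between /m/ and /a/) fails the environment for rule 4, so it stays [s].
/a/ — between /s/ and /m/, before a voiced consonant — surfaces as [aː] (rule 2).
/m/ (word-final): no rule targets it → [m].

[wiːrofteːzoːmsaːm]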